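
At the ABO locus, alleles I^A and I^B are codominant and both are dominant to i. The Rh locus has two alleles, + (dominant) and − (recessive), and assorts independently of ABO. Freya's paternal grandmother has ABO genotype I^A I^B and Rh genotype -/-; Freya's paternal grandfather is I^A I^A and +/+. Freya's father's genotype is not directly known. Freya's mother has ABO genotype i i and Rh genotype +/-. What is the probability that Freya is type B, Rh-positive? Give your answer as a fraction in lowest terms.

Freya's father's ABO genotype from I^A I^B × I^A I^A: 1/2 I^A I^A, 1/2 I^A I^B.
Crossing each possibility with the mother i i and summing P(type B): 1/2·0 + 1/2·1/2 = 1/4.
Similarly for Rh via the father's Rh distribution: P(Rh+) = 3/4.
Independent loci: 1/4 × 3/4 = 3/16.

3/16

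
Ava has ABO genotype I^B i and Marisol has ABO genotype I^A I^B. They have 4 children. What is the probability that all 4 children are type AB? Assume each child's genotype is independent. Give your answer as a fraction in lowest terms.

ABO cross I^B i × I^A I^B → 1/4 A, 1/2 B, 1/4 AB.
So P(type AB) = 1/4 per child.
All 4 independent: (1/4)^4 = 1/256.

1/256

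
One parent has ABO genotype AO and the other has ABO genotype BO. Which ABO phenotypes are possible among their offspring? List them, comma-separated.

Gametes from AO × BO give offspring ABO genotypes AB, AO, BO, OO, i.e. phenotypes O, A, B, AB.

O, A, B, AB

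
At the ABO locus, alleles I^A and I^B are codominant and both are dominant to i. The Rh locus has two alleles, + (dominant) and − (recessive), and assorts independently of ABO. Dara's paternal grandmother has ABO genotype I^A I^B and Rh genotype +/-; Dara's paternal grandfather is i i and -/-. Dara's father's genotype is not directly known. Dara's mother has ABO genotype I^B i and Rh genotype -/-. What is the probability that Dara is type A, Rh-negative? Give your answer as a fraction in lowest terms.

Dara's father's ABO genotype from I^A I^B × i i: 1/2 I^A i, 1/2 I^B i.
Crossing each possibility with the mother I^B i and summing P(type A): 1/2·1/4 + 1/2·0 = 1/8.
Similarly for Rh via the father's Rh distribution: P(Rh-) = 3/4.
Independent loci: 1/8 × 3/4 = 3/32.

3/32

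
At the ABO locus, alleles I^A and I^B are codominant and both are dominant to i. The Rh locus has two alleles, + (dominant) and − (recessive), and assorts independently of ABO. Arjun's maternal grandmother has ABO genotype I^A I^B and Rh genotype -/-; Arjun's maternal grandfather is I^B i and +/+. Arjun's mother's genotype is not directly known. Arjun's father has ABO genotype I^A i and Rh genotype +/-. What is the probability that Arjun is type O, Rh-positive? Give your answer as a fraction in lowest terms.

Arjun's mother's ABO genotype from I^A I^B × I^B i: 1/4 I^A I^B, 1/4 I^A i, 1/4 I^B I^B, 1/4 I^B i.
Crossing each possibility with the father I^A i and summing P(type O): 1/4·0 + 1/4·1/4 + 1/4·0 + 1/4·1/4 = 1/8.
Similarly for Rh via the mother's Rh distribution: P(Rh+) = 3/4.
Independent loci: 1/8 × 3/4 = 3/32.

3/32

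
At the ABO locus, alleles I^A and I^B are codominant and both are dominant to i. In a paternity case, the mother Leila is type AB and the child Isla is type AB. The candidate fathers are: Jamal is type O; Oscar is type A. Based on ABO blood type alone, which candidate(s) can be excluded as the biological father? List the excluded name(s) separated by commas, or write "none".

A candidate is excluded only if no genotype consistent with his phenotype could produce a type AB child with a type AB mother.
Jamal (type O): no genotype consistent with that phenotype can produce a type-AB child with a type-AB mother.

Jamal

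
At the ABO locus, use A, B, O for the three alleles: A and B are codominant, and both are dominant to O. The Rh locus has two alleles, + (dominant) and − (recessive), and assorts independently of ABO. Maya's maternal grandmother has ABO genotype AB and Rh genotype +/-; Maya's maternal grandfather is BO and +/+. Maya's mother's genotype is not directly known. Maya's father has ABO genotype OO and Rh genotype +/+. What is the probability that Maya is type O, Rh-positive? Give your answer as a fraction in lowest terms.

1/4

Maya's mother's ABO genotype from AB × BO: 1/4 AB, 1/4 AO, 1/4 BB, 1/4 BO.
Crossing each possibility with the father OO and summing P(type O): 1/4·0 + 1/4·1/2 + 1/4·0 + 1/4·1/2 = 1/4.
Similarly for Rh via the mother's Rh distribution: P(Rh+) = 1.
Independent loci: 1/4 × 1 = 1/4.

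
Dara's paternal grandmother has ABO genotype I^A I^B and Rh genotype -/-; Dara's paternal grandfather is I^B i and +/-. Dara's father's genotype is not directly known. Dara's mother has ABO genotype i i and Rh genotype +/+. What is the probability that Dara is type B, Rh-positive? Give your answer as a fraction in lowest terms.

1/2

Dara's father's ABO genotype from I^A I^B × I^B i: 1/4 I^A I^B, 1/4 I^A i, 1/4 I^B I^B, 1/4 I^B i.
Crossing each possibility with the mother i i and summing P(type B): 1/4·1/2 + 1/4·0 + 1/4·1 + 1/4·1/2 = 1/2.
Similarly for Rh via the father's Rh distribution: P(Rh+) = 1.
Independent loci: 1/2 × 1 = 1/2.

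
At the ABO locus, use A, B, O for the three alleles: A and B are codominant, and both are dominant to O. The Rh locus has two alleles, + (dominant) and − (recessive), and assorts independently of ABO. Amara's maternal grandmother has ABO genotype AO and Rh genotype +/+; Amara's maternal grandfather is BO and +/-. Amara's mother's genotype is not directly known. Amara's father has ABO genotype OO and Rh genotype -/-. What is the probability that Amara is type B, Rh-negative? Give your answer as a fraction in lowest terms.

Amara's mother's ABO genotype from AO × BO: 1/4 AB, 1/4 AO, 1/4 BO, 1/4 OO.
Crossing each possibility with the father OO and summing P(type B): 1/4·1/2 + 1/4·0 + 1/4·1/2 + 1/4·0 = 1/4.
Similarly for Rh via the mother's Rh distribution: P(Rh-) = 1/4.
Independent loci: 1/4 × 1/4 = 1/16.

1/16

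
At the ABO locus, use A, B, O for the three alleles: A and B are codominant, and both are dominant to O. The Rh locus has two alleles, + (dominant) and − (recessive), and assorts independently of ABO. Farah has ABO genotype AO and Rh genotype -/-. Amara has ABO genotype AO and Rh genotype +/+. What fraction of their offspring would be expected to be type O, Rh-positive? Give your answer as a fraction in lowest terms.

1/4

ABO cross AO × AO → offspring phenotypes: 1/4 O, 3/4 A.
Rh cross -/- × +/+ → 1 Rh+.
Independent loci: P(type O, Rh-positive) = 1/4 × 1 = 1/4.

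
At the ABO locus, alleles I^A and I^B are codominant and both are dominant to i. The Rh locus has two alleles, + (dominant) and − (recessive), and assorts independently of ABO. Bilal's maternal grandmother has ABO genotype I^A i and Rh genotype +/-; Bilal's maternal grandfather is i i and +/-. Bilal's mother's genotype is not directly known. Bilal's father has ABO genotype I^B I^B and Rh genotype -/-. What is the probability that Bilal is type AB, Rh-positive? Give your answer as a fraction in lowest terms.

1/8

Bilal's mother's ABO genotype from I^A i × i i: 1/2 I^A i, 1/2 i i.
Crossing each possibility with the father I^B I^B and summing P(type AB): 1/2·1/2 + 1/2·0 = 1/4.
Similarly for Rh via the mother's Rh distribution: P(Rh+) = 1/2.
Independent loci: 1/4 × 1/2 = 1/8.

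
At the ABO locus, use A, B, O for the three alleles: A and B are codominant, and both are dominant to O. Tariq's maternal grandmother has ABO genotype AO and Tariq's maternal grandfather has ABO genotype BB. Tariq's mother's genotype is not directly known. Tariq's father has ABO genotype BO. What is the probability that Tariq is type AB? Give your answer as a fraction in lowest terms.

Tariq's mother's ABO genotype from AO × BB: 1/2 AB, 1/2 BO.
Crossing each possibility with the father BO and summing P(type AB): 1/2·1/4 + 1/2·0 = 1/8.

1/8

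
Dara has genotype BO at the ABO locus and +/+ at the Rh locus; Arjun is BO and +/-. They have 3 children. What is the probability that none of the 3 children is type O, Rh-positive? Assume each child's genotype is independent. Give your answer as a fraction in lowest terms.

27/64

ABO cross BO × BO → 1/4 O, 3/4 B.
Rh cross +/+ × +/- → 1 Rh+; so P(type O, Rh-positive) = 1/4 × 1 = 1/4 per child.
P(not type O, Rh-positive) = 3/4 for one child; (3/4)^3 = 27/64.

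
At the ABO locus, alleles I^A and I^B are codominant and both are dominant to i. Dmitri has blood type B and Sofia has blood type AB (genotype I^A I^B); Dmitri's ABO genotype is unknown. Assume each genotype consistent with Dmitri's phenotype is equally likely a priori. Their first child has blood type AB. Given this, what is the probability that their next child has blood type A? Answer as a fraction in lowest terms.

Possible genotypes: Dmitri ∈ {I^B I^B, I^B i}; Sofia ∈ {I^A I^B}.
Weight each parental genotype pair by prior × P(type-AB child):
  I^B I^B × I^A I^B: posterior weight 2/3; P(next child type A) = 0.
  I^B i × I^A I^B: posterior weight 1/3; P(next child type A) = 1/4.
Weighted sum = 1/12.

1/12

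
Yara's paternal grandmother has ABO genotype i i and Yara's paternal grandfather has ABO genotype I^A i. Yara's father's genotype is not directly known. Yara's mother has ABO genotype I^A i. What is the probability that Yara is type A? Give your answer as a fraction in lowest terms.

5/8

Yara's father's ABO genotype from i i × I^A i: 1/2 I^A i, 1/2 i i.
Crossing each possibility with the mother I^A i and summing P(type A): 1/2·3/4 + 1/2·1/2 = 5/8.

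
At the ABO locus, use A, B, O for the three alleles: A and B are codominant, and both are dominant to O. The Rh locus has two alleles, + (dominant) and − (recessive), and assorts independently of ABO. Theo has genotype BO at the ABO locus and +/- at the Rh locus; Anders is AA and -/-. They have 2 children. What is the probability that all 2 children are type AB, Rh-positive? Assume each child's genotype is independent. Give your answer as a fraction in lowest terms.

1/16

ABO cross BO × AA → 1/2 A, 1/2 AB.
Rh cross +/- × -/- → 1/2 Rh+, 1/2 Rh-; so P(type AB, Rh-positive) = 1/2 × 1/2 = 1/4 per child.
All 2 independent: (1/4)^2 = 1/16.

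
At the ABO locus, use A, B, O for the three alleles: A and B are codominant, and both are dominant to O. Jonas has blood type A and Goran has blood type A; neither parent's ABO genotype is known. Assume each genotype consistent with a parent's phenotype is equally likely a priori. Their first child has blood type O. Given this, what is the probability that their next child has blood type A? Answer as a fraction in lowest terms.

3/4

Possible genotypes: Jonas ∈ {AA, AO}; Goran ∈ {AA, AO}.
Weight each parental genotype pair by prior × P(type-O child):
  AO × AO: posterior weight 1; P(next child type A) = 3/4.
Weighted sum = 3/4.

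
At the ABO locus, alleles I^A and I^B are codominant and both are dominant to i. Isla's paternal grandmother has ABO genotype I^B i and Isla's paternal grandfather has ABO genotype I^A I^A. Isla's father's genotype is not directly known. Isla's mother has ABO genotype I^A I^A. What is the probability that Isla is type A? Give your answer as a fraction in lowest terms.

Isla's father's ABO genotype from I^B i × I^A I^A: 1/2 I^A I^B, 1/2 I^A i.
Crossing each possibility with the mother I^A I^A and summing P(type A): 1/2·1/2 + 1/2·1 = 3/4.

3/4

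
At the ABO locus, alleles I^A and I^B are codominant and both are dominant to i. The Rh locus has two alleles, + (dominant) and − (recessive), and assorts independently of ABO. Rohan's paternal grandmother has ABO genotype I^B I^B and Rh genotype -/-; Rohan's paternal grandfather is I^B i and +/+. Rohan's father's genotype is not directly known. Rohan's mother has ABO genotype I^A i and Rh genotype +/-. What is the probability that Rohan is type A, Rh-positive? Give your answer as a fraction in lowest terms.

3/32

Rohan's father's ABO genotype from I^B I^B × I^B i: 1/2 I^B I^B, 1/2 I^B i.
Crossing each possibility with the mother I^A i and summing P(type A): 1/2·0 + 1/2·1/4 = 1/8.
Similarly for Rh via the father's Rh distribution: P(Rh+) = 3/4.
Independent loci: 1/8 × 3/4 = 3/32.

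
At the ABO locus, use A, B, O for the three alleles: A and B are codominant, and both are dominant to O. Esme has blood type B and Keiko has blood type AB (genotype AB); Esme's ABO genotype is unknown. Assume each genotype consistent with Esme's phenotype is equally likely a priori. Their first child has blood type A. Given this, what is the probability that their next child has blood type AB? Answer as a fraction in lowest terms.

Possible genotypes: Esme ∈ {BB, BO}; Keiko ∈ {AB}.
Weight each parental genotype pair by prior × P(type-A child):
  BO × AB: posterior weight 1; P(next child type AB) = 1/4.
Weighted sum = 1/4.

1/4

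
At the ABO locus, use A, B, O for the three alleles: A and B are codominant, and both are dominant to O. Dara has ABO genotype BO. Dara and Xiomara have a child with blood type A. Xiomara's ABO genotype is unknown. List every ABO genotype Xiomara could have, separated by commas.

For each candidate genotype of Xiomara, check whether crossing it with BO can produce every observed child phenotype.
  AA → possible child types {A, AB} ✓
  AB → possible child types {A, B, AB} ✓
  AO → possible child types {O, A, B, AB} ✓
  BB → possible child types {B} ✗
  BO → possible child types {O, B} ✗
  OO → possible child types {O, B} ✗

AA, AB, AO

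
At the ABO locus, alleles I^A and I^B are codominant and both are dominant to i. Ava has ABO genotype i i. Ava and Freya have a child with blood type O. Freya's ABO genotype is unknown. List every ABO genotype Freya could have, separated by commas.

For each candidate genotype of Freya, check whether crossing it with i i can produce every observed child phenotype.
  I^A I^A → possible child types {A} ✗
  I^A I^B → possible child types {A, B} ✗
  I^A i → possible child types {O, A} ✓
  I^B I^B → possible child types {B} ✗
  I^B i → possible child types {O, B} ✓
  i i → possible child types {O} ✓

I^A i, I^B i, i i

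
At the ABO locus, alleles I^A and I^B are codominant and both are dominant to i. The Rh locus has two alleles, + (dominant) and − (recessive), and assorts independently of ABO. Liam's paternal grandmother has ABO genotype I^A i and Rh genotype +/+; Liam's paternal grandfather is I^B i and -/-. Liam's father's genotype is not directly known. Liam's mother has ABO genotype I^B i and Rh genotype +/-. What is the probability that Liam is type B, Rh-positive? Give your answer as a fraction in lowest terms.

Liam's father's ABO genotype from I^A i × I^B i: 1/4 I^A I^B, 1/4 I^A i, 1/4 I^B i, 1/4 i i.
Crossing each possibility with the mother I^B i and summing P(type B): 1/4·1/2 + 1/4·1/4 + 1/4·3/4 + 1/4·1/2 = 1/2.
Similarly for Rh via the father's Rh distribution: P(Rh+) = 3/4.
Independent loci: 1/2 × 3/4 = 3/8.

3/8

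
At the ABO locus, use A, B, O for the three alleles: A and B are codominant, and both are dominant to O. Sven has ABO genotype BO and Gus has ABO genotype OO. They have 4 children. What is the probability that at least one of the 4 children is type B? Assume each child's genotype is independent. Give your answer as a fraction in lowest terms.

15/16

ABO cross BO × OO → 1/2 O, 1/2 B.
So P(type B) = 1/2 per child.
P(none) = (1/2)^4 = 1/16; P(at least one) = 1 − 1/16 = 15/16.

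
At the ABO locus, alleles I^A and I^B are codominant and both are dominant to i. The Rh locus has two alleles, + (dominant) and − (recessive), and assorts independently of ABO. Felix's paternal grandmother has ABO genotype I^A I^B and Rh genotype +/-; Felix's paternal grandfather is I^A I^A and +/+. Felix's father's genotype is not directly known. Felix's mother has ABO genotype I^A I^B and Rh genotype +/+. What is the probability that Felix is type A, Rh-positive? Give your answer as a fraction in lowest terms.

3/8

Felix's father's ABO genotype from I^A I^B × I^A I^A: 1/2 I^A I^A, 1/2 I^A I^B.
Crossing each possibility with the mother I^A I^B and summing P(type A): 1/2·1/2 + 1/2·1/4 = 3/8.
Similarly for Rh via the father's Rh distribution: P(Rh+) = 1.
Independent loci: 3/8 × 1 = 3/8.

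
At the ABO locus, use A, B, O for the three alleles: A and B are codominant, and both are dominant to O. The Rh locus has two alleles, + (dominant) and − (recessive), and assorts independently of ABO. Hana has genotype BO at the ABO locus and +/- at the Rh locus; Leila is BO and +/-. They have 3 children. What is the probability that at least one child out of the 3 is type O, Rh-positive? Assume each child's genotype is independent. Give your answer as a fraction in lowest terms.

1899/4096

ABO cross BO × BO → 1/4 O, 3/4 B.
Rh cross +/- × +/- → 3/4 Rh+, 1/4 Rh-; so P(type O, Rh-positive) = 1/4 × 3/4 = 3/16 per child.
P(none) = (13/16)^3 = 2197/4096; P(at least one) = 1 − 2197/4096 = 1899/4096.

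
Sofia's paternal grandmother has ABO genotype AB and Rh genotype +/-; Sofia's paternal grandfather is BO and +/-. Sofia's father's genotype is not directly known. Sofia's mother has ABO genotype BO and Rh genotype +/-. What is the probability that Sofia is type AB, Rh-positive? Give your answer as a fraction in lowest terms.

Sofia's father's ABO genotype from AB × BO: 1/4 AB, 1/4 AO, 1/4 BB, 1/4 BO.
Crossing each possibility with the mother BO and summing P(type AB): 1/4·1/4 + 1/4·1/4 + 1/4·0 + 1/4·0 = 1/8.
Similarly for Rh via the father's Rh distribution: P(Rh+) = 3/4.
Independent loci: 1/8 × 3/4 = 3/32.

3/32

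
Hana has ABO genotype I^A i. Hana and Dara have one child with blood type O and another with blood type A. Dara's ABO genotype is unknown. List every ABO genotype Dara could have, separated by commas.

For each candidate genotype of Dara, check whether crossing it with I^A i can produce every observed child phenotype.
  I^A I^A → possible child types {A} ✗
  I^A I^B → possible child types {A, B, AB} ✗
  I^A i → possible child types {O, A} ✓
  I^B I^B → possible child types {B, AB} ✗
  I^B i → possible child types {O, A, B, AB} ✓
  i i → possible child types {O, A} ✓

I^A i, I^B i, i i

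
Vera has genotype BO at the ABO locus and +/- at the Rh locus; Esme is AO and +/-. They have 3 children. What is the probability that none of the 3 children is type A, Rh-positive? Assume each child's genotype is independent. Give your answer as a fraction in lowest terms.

2197/4096

ABO cross BO × AO → 1/4 O, 1/4 A, 1/4 B, 1/4 AB.
Rh cross +/- × +/- → 3/4 Rh+, 1/4 Rh-; so P(type A, Rh-positive) = 1/4 × 3/4 = 3/16 per child.
P(not type A, Rh-positive) = 13/16 for one child; (13/16)^3 = 2197/4096.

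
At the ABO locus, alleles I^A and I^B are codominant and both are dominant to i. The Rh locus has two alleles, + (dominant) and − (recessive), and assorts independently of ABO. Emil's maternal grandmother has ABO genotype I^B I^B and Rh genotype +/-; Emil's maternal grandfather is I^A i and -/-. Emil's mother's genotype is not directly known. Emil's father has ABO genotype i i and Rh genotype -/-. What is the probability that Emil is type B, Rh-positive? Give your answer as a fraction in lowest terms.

1/8

Emil's mother's ABO genotype from I^B I^B × I^A i: 1/2 I^A I^B, 1/2 I^B i.
Crossing each possibility with the father i i and summing P(type B): 1/2·1/2 + 1/2·1/2 = 1/2.
Similarly for Rh via the mother's Rh distribution: P(Rh+) = 1/4.
Independent loci: 1/2 × 1/4 = 1/8.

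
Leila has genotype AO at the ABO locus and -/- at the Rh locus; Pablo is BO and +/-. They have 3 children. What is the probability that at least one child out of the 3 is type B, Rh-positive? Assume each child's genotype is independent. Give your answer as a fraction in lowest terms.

169/512

ABO cross AO × BO → 1/4 O, 1/4 A, 1/4 B, 1/4 AB.
Rh cross -/- × +/- → 1/2 Rh+, 1/2 Rh-; so P(type B, Rh-positive) = 1/4 × 1/2 = 1/8 per child.
P(none) = (7/8)^3 = 343/512; P(at least one) = 1 − 343/512 = 169/512.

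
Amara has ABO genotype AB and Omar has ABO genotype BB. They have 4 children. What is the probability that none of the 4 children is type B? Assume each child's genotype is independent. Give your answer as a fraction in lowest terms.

ABO cross AB × BB → 1/2 B, 1/2 AB.
So P(type B) = 1/2 per child.
P(not type B) = 1/2 for one child; (1/2)^4 = 1/16.

1/16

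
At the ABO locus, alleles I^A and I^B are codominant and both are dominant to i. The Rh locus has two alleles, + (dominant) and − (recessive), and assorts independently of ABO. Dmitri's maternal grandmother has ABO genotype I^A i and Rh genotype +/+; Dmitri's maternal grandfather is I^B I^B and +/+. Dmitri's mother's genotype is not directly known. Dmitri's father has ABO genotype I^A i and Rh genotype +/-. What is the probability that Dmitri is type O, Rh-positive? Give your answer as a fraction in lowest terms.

Dmitri's mother's ABO genotype from I^A i × I^B I^B: 1/2 I^A I^B, 1/2 I^B i.
Crossing each possibility with the father I^A i and summing P(type O): 1/2·0 + 1/2·1/4 = 1/8.
Similarly for Rh via the mother's Rh distribution: P(Rh+) = 1.
Independent loci: 1/8 × 1 = 1/8.

1/8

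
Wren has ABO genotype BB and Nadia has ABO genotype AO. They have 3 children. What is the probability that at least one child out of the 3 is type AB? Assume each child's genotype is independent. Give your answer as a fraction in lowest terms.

7/8

ABO cross BB × AO → 1/2 B, 1/2 AB.
So P(type AB) = 1/2 per child.
P(none) = (1/2)^3 = 1/8; P(at least one) = 1 − 1/8 = 7/8.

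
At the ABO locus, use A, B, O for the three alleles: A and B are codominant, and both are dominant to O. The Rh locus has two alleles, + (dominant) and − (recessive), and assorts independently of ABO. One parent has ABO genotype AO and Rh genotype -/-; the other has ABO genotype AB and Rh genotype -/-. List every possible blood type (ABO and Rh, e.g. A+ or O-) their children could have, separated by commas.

A-, B-, AB-

Gametes from AO × AB give offspring ABO genotypes AA, AB, AO, BO, i.e. phenotypes A, B, AB.
Rh cross -/- × -/- → phenotypes Rh-.
Combining independently: A-, B-, AB-.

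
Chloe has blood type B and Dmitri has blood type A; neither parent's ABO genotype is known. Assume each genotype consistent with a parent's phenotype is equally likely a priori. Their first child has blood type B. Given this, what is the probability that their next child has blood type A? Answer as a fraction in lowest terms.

1/12

Possible genotypes: Chloe ∈ {I^B I^B, I^B i}; Dmitri ∈ {I^A I^A, I^A i}.
Weight each parental genotype pair by prior × P(type-B child):
  I^B I^B × I^A i: posterior weight 2/3; P(next child type A) = 0.
  I^B i × I^A i: posterior weight 1/3; P(next child type A) = 1/4.
Weighted sum = 1/12.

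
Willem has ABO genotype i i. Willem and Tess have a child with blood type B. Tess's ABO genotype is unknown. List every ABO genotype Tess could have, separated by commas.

For each candidate genotype of Tess, check whether crossing it with i i can produce every observed child phenotype.
  I^A I^A → possible child types {A} ✗
  I^A I^B → possible child types {A, B} ✓
  I^A i → possible child types {O, A} ✗
  I^B I^B → possible child types {B} ✓
  I^B i → possible child types {O, B} ✓
  i i → possible child types {O} ✗

I^A I^B, I^B I^B, I^B i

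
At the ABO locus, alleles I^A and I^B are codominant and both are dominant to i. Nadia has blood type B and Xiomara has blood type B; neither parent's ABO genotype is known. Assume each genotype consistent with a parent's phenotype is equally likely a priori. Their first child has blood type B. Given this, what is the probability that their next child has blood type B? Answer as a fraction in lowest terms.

Possible genotypes: Nadia ∈ {I^B I^B, I^B i}; Xiomara ∈ {I^B I^B, I^B i}.
Weight each parental genotype pair by prior × P(type-B child):
  I^B I^B × I^B I^B: posterior weight 4/15; P(next child type B) = 1.
  I^B I^B × I^B i: posterior weight 4/15; P(next child type B) = 1.
  I^B i × I^B I^B: posterior weight 4/15; P(next child type B) = 1.
  I^B i × I^B i: posterior weight 1/5; P(next child type B) = 3/4.
Weighted sum = 19/20.

19/20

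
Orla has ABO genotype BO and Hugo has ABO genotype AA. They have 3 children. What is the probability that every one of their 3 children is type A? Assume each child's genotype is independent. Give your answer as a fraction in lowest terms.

1/8

ABO cross BO × AA → 1/2 A, 1/2 AB.
So P(type A) = 1/2 per child.
All 3 independent: (1/2)^3 = 1/8.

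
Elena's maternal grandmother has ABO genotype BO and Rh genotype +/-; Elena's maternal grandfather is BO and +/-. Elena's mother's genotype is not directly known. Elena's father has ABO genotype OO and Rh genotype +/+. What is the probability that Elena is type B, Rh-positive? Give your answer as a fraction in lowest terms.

1/2

Elena's mother's ABO genotype from BO × BO: 1/4 BB, 1/2 BO, 1/4 OO.
Crossing each possibility with the father OO and summing P(type B): 1/4·1 + 1/2·1/2 + 1/4·0 = 1/2.
Similarly for Rh via the mother's Rh distribution: P(Rh+) = 1.
Independent loci: 1/2 × 1 = 1/2.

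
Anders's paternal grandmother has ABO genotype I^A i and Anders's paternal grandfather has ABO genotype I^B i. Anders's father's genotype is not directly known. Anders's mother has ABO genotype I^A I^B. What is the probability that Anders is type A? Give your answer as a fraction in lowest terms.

Anders's father's ABO genotype from I^A i × I^B i: 1/4 I^A I^B, 1/4 I^A i, 1/4 I^B i, 1/4 i i.
Crossing each possibility with the mother I^A I^B and summing P(type A): 1/4·1/4 + 1/4·1/2 + 1/4·1/4 + 1/4·1/2 = 3/8.

3/8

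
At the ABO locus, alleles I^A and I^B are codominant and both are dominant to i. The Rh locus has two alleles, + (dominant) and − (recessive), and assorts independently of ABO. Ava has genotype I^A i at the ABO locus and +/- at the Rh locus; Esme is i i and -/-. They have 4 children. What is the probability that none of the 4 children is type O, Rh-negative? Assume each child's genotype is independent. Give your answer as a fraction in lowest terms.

81/256

ABO cross I^A i × i i → 1/2 O, 1/2 A.
Rh cross +/- × -/- → 1/2 Rh+, 1/2 Rh-; so P(type O, Rh-negative) = 1/2 × 1/2 = 1/4 per child.
P(not type O, Rh-negative) = 3/4 for one child; (3/4)^4 = 81/256.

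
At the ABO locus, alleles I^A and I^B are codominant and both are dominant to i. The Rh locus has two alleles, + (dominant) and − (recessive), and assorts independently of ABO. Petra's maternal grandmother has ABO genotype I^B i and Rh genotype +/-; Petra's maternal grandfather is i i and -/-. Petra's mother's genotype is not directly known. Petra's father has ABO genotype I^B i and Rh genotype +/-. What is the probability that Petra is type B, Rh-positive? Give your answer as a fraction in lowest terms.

Petra's mother's ABO genotype from I^B i × i i: 1/2 I^B i, 1/2 i i.
Crossing each possibility with the father I^B i and summing P(type B): 1/2·3/4 + 1/2·1/2 = 5/8.
Similarly for Rh via the mother's Rh distribution: P(Rh+) = 5/8.
Independent loci: 5/8 × 5/8 = 25/64.

25/64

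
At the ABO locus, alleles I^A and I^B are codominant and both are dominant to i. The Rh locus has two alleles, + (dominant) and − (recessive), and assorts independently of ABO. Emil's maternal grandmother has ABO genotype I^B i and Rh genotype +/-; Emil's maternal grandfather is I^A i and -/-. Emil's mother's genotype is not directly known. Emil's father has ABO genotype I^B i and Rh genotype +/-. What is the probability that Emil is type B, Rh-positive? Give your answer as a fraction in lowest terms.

5/16

Emil's mother's ABO genotype from I^B i × I^A i: 1/4 I^A I^B, 1/4 I^A i, 1/4 I^B i, 1/4 i i.
Crossing each possibility with the father I^B i and summing P(type B): 1/4·1/2 + 1/4·1/4 + 1/4·3/4 + 1/4·1/2 = 1/2.
Similarly for Rh via the mother's Rh distribution: P(Rh+) = 5/8.
Independent loci: 1/2 × 5/8 = 5/16.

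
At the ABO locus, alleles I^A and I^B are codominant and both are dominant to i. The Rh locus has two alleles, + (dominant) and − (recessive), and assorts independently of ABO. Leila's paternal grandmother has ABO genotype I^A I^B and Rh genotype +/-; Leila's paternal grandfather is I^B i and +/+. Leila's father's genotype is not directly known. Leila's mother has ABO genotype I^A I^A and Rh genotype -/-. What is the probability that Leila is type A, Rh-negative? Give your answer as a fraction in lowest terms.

Leila's father's ABO genotype from I^A I^B × I^B i: 1/4 I^A I^B, 1/4 I^A i, 1/4 I^B I^B, 1/4 I^B i.
Crossing each possibility with the mother I^A I^A and summing P(type A): 1/4·1/2 + 1/4·1 + 1/4·0 + 1/4·1/2 = 1/2.
Similarly for Rh via the father's Rh distribution: P(Rh-) = 1/4.
Independent loci: 1/2 × 1/4 = 1/8.

1/8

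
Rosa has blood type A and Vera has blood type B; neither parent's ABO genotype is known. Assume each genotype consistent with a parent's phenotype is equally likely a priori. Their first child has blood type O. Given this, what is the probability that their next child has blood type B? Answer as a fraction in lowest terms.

1/4

Possible genotypes: Rosa ∈ {AA, AO}; Vera ∈ {BB, BO}.
Weight each parental genotype pair by prior × P(type-O child):
  AO × BO: posterior weight 1; P(next child type B) = 1/4.
Weighted sum = 1/4.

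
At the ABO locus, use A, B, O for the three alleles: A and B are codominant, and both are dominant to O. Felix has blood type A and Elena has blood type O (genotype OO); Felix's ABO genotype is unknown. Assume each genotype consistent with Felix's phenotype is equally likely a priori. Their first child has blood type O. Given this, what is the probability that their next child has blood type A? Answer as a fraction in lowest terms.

1/2

Possible genotypes: Felix ∈ {AA, AO}; Elena ∈ {OO}.
Weight each parental genotype pair by prior × P(type-O child):
  AO × OO: posterior weight 1; P(next child type A) = 1/2.
Weighted sum = 1/2.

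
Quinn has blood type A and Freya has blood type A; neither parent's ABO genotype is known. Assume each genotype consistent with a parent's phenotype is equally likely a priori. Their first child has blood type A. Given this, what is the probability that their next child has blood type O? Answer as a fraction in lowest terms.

Possible genotypes: Quinn ∈ {AA, AO}; Freya ∈ {AA, AO}.
Weight each parental genotype pair by prior × P(type-A child):
  AA × AA: posterior weight 4/15; P(next child type O) = 0.
  AA × AO: posterior weight 4/15; P(next child type O) = 0.
  AO × AA: posterior weight 4/15; P(next child type O) = 0.
  AO × AO: posterior weight 1/5; P(next child type O) = 1/4.
Weighted sum = 1/20.

1/20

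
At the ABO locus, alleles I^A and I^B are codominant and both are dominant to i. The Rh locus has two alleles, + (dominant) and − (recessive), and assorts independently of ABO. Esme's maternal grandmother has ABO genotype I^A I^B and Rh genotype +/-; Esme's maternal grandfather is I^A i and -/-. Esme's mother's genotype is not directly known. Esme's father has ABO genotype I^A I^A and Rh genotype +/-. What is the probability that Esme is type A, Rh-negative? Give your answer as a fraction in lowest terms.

9/32

Esme's mother's ABO genotype from I^A I^B × I^A i: 1/4 I^A I^A, 1/4 I^A I^B, 1/4 I^A i, 1/4 I^B i.
Crossing each possibility with the father I^A I^A and summing P(type A): 1/4·1 + 1/4·1/2 + 1/4·1 + 1/4·1/2 = 3/4.
Similarly for Rh via the mother's Rh distribution: P(Rh-) = 3/8.
Independent loci: 3/4 × 3/8 = 9/32.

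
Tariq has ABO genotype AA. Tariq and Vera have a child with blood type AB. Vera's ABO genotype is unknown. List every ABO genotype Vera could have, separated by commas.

For each candidate genotype of Vera, check whether crossing it with AA can produce every observed child phenotype.
  AA → possible child types {A} ✗
  AB → possible child types {A, AB} ✓
  AO → possible child types {A} ✗
  BB → possible child types {AB} ✓
  BO → possible child types {A, AB} ✓
  OO → possible child types {A} ✗

AB, BB, BO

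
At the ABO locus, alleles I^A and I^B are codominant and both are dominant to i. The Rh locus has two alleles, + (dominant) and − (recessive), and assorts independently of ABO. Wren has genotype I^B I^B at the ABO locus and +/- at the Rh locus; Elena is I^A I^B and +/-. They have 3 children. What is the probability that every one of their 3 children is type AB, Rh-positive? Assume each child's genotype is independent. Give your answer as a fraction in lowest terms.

27/512

ABO cross I^B I^B × I^A I^B → 1/2 B, 1/2 AB.
Rh cross +/- × +/- → 3/4 Rh+, 1/4 Rh-; so P(type AB, Rh-positive) = 1/2 × 3/4 = 3/8 per child.
All 3 independent: (3/8)^3 = 27/512.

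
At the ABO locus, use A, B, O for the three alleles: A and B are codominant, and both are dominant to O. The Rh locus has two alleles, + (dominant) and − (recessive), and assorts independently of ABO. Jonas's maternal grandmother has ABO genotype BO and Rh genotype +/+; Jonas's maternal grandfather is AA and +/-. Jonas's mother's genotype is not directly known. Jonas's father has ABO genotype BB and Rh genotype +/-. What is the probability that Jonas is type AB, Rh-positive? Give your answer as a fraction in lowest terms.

Jonas's mother's ABO genotype from BO × AA: 1/2 AB, 1/2 AO.
Crossing each possibility with the father BB and summing P(type AB): 1/2·1/2 + 1/2·1/2 = 1/2.
Similarly for Rh via the mother's Rh distribution: P(Rh+) = 7/8.
Independent loci: 1/2 × 7/8 = 7/16.

7/16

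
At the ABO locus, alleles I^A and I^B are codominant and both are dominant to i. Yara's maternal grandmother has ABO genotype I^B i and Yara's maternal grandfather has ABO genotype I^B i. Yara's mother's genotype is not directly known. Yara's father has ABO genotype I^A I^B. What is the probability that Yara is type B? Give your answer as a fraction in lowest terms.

1/2

Yara's mother's ABO genotype from I^B i × I^B i: 1/4 I^B I^B, 1/2 I^B i, 1/4 i i.
Crossing each possibility with the father I^A I^B and summing P(type B): 1/4·1/2 + 1/2·1/2 + 1/4·1/2 = 1/2.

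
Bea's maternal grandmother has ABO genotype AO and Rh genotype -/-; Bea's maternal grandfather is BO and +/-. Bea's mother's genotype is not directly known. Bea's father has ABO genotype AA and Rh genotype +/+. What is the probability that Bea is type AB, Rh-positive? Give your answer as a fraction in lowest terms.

1/4

Bea's mother's ABO genotype from AO × BO: 1/4 AB, 1/4 AO, 1/4 BO, 1/4 OO.
Crossing each possibility with the father AA and summing P(type AB): 1/4·1/2 + 1/4·0 + 1/4·1/2 + 1/4·0 = 1/4.
Similarly for Rh via the mother's Rh distribution: P(Rh+) = 1.
Independent loci: 1/4 × 1 = 1/4.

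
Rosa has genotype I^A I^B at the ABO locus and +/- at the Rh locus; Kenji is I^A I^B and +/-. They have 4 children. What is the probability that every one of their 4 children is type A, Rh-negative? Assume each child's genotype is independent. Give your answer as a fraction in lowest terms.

ABO cross I^A I^B × I^A I^B → 1/4 A, 1/4 B, 1/2 AB.
Rh cross +/- × +/- → 3/4 Rh+, 1/4 Rh-; so P(type A, Rh-negative) = 1/4 × 1/4 = 1/16 per child.
All 4 independent: (1/16)^4 = 1/65536.

1/65536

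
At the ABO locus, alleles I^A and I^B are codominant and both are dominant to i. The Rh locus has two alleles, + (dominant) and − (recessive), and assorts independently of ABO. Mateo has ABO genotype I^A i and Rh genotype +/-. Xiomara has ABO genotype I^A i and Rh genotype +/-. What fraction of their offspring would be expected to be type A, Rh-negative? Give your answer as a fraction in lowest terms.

3/16

ABO cross I^A i × I^A i → offspring phenotypes: 1/4 O, 3/4 A.
Rh cross +/- × +/- → 3/4 Rh+, 1/4 Rh-.
Independent loci: P(type A, Rh-negative) = 3/4 × 1/4 = 3/16.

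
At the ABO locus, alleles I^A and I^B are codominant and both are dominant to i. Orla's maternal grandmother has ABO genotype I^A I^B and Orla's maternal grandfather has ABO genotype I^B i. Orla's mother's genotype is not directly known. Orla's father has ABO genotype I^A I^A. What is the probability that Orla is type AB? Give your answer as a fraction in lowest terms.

Orla's mother's ABO genotype from I^A I^B × I^B i: 1/4 I^A I^B, 1/4 I^A i, 1/4 I^B I^B, 1/4 I^B i.
Crossing each possibility with the father I^A I^A and summing P(type AB): 1/4·1/2 + 1/4·0 + 1/4·1 + 1/4·1/2 = 1/2.

1/2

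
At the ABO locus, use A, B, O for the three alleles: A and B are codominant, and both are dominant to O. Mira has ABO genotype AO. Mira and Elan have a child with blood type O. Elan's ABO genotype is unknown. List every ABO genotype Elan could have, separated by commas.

For each candidate genotype of Elan, check whether crossing it with AO can produce every observed child phenotype.
  AA → possible child types {A} ✗
  AB → possible child types {A, B, AB} ✗
  AO → possible child types {O, A} ✓
  BB → possible child types {B, AB} ✗
  BO → possible child types {O, A, B, AB} ✓
  OO → possible child types {O, A} ✓

AO, BO, OO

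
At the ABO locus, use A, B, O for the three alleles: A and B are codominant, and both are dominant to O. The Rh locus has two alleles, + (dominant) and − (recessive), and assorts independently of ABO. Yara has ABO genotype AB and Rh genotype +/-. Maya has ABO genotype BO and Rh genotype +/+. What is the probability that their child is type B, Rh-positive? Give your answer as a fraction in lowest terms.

1/2

ABO cross AB × BO → offspring phenotypes: 1/4 A, 1/2 B, 1/4 AB.
Rh cross +/- × +/+ → 1 Rh+.
Independent loci: P(type B, Rh-positive) = 1/2 × 1 = 1/2.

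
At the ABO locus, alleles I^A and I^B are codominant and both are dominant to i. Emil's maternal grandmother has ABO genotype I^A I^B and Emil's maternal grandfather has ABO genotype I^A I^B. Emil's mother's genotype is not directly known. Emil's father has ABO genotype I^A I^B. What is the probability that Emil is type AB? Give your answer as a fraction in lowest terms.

Emil's mother's ABO genotype from I^A I^B × I^A I^B: 1/4 I^A I^A, 1/2 I^A I^B, 1/4 I^B I^B.
Crossing each possibility with the father I^A I^B and summing P(type AB): 1/4·1/2 + 1/2·1/2 + 1/4·1/2 = 1/2.

1/2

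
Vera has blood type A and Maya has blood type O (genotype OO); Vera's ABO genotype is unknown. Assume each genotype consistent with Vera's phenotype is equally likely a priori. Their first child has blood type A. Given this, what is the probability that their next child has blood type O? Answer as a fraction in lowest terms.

1/6

Possible genotypes: Vera ∈ {AA, AO}; Maya ∈ {OO}.
Weight each parental genotype pair by prior × P(type-A child):
  AA × OO: posterior weight 2/3; P(next child type O) = 0.
  AO × OO: posterior weight 1/3; P(next child type O) = 1/2.
Weighted sum = 1/6.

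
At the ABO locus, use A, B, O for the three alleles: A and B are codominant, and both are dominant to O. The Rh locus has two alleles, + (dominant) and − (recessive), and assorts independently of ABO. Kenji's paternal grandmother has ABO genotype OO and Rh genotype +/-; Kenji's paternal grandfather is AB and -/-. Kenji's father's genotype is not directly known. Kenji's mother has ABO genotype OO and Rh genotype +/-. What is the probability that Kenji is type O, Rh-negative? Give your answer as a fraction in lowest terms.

Kenji's father's ABO genotype from OO × AB: 1/2 AO, 1/2 BO.
Crossing each possibility with the mother OO and summing P(type O): 1/2·1/2 + 1/2·1/2 = 1/2.
Similarly for Rh via the father's Rh distribution: P(Rh-) = 3/8.
Independent loci: 1/2 × 3/8 = 3/16.

3/16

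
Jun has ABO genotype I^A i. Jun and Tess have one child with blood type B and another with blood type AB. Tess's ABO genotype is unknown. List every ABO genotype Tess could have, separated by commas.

For each candidate genotype of Tess, check whether crossing it with I^A i can produce every observed child phenotype.
  I^A I^A → possible child types {A} ✗
  I^A I^B → possible child types {A, B, AB} ✓
  I^A i → possible child types {O, A} ✗
  I^B I^B → possible child types {B, AB} ✓
  I^B i → possible child types {O, A, B, AB} ✓
  i i → possible child types {O, A} ✗

I^A I^B, I^B I^B, I^B i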